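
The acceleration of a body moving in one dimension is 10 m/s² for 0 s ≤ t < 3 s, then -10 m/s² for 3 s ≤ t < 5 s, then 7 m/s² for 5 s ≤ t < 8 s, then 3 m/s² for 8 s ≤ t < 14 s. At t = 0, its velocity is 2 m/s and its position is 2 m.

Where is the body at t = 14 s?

416.5 m

On each constant-a segment, Δv = aΔt and Δx = v₀Δt + ½aΔt²; chain segment to segment.
0–3 s: v starts 2 m/s; Δx = 2·3 + ½·10·3² = 51 m; v ends 32 m/s.
3–5 s: v starts 32 m/s; Δx = 32·2 + ½·-10·2² = 44 m; v ends 12 m/s.
5–8 s: v starts 12 m/s; Δx = 12·3 + ½·7·3² = 67.5 m; v ends 33 m/s.
8–14 s: v starts 33 m/s; Δx = 33·6 + ½·3·6² = 252 m; v ends 51 m/s.
x(14) = 2 + Σ Δx = 416.5 m.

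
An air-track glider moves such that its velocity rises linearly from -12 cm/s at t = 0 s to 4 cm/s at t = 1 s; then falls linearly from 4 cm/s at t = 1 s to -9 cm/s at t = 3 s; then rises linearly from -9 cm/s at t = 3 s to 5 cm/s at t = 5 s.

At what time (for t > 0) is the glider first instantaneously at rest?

t = 0.75 s

v changes sign on 0–1 s (from -12 to 4); the graph is linear there, so v = 0 at t = 0 + (12)·(1 − 0)/(4 − -12) = 0.75 s.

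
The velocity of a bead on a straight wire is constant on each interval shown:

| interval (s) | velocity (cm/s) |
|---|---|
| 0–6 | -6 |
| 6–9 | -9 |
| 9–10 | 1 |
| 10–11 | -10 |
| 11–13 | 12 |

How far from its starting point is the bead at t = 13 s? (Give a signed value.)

Displacement is the signed area under the v-t curve.
0–6 s: -6 × 6 = -36 cm
6–9 s: -9 × 3 = -27 cm
9–10 s: 1 × 1 = 1 cm
10–11 s: -10 × 1 = -10 cm
11–13 s: 12 × 2 = 24 cm
Net displacement = -48 cm

-48 cm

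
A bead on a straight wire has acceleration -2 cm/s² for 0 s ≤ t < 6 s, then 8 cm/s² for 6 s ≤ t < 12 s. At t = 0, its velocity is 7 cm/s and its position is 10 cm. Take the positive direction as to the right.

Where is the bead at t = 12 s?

On each constant-a segment, Δv = aΔt and Δx = v₀Δt + ½aΔt²; chain segment to segment.
0–6 s: v starts 7 cm/s; Δx = 7·6 + ½·-2·6² = 6 cm; v ends -5 cm/s.
6–12 s: v starts -5 cm/s; Δx = -5·6 + ½·8·6² = 114 cm; v ends 43 cm/s.
x(12) = 10 + Σ Δx = 130 cm.

130 cm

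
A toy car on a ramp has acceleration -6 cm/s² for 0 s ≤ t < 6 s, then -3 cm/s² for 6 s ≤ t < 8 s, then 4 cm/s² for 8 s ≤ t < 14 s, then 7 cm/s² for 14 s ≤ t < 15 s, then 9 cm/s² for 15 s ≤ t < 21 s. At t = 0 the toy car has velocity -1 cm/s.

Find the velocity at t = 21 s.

Δv equals the area under the a-t graph; then v = v₀ + Δv.
0–6 s: -6 × 6 = -36 cm/s
6–8 s: -3 × 2 = -6 cm/s
8–14 s: 4 × 6 = 24 cm/s
14–15 s: 7 × 1 = 7 cm/s
15–21 s: 9 × 6 = 54 cm/s
Δv = 43 cm/s, so v(21) = -1 + (43) = 42 cm/s.

42 cm/s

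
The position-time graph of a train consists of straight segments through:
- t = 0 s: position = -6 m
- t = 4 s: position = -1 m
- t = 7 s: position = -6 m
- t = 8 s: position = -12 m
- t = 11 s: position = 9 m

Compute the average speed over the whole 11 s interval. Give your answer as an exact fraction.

37/11 m/s

Average speed = (total path length)/(elapsed time); on a piecewise-linear x-t graph the path length is Σ|Δx|.
0–4 s: |Δx| = |-1 − -6| = 5 m
4–7 s: |Δx| = |-6 − -1| = 5 m
7–8 s: |Δx| = |-12 − -6| = 6 m
8–11 s: |Δx| = |9 − -12| = 21 m
Total path = 37 m; average speed = 37/11 = 37/11 m/s.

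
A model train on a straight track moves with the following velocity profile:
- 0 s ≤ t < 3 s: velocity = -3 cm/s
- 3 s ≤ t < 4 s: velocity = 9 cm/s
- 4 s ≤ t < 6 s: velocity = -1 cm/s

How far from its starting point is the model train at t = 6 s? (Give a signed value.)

Displacement is the signed area under the v-t curve.
0–3 s: -3 × 3 = -9 cm
3–4 s: 9 × 1 = 9 cm
4–6 s: -1 × 2 = -2 cm
Net displacement = -2 cm

-2 cm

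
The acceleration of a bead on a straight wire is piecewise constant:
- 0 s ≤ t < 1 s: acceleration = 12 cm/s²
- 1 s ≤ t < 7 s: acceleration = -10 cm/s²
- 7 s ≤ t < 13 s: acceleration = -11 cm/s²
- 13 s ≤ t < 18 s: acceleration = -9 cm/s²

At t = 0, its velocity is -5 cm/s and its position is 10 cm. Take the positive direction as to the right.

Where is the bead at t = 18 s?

-1350.5 cm

On each constant-a segment, Δv = aΔt and Δx = v₀Δt + ½aΔt²; chain segment to segment.
0–1 s: v starts -5 cm/s; Δx = -5·1 + ½·12·1² = 1 cm; v ends 7 cm/s.
1–7 s: v starts 7 cm/s; Δx = 7·6 + ½·-10·6² = -138 cm; v ends -53 cm/s.
7–13 s: v starts -53 cm/s; Δx = -53·6 + ½·-11·6² = -516 cm; v ends -119 cm/s.
13–18 s: v starts -119 cm/s; Δx = -119·5 + ½·-9·5² = -707.5 cm; v ends -164 cm/s.
x(18) = 10 + Σ Δx = -1350.5 cm.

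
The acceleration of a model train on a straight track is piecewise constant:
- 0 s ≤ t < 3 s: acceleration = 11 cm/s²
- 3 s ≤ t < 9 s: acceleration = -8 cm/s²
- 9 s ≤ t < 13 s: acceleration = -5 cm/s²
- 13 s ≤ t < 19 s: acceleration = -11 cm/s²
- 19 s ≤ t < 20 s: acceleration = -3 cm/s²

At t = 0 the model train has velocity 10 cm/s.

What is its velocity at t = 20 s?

-94 cm/s

Δv equals the area under the a-t graph; then v = v₀ + Δv.
0–3 s: 11 × 3 = 33 cm/s
3–9 s: -8 × 6 = -48 cm/s
9–13 s: -5 × 4 = -20 cm/s
13–19 s: -11 × 6 = -66 cm/s
19–20 s: -3 × 1 = -3 cm/s
Δv = -104 cm/s, so v(20) = 10 + (-104) = -94 cm/s.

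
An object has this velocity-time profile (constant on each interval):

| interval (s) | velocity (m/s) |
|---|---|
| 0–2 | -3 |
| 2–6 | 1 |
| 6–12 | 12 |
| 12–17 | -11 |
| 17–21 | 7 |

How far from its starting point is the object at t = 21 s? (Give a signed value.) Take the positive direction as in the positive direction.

Net displacement equals the area under the velocity-time graph (areas below the axis count negative).
0–2 s: -3 × 2 = -6 m
2–6 s: 1 × 4 = 4 m
6–12 s: 12 × 6 = 72 m
12–17 s: -11 × 5 = -55 m
17–21 s: 7 × 4 = 28 m
Net displacement = 43 m

43 m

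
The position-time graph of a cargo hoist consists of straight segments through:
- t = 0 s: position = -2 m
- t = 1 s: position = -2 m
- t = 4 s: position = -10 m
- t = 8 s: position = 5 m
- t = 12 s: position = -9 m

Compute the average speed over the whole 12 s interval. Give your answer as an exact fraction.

37/12 m/s

Average speed = (total path length)/(elapsed time); on a piecewise-linear x-t graph the path length is Σ|Δx|.
0–1 s: |Δx| = |-2 − -2| = 0 m
1–4 s: |Δx| = |-10 − -2| = 8 m
4–8 s: |Δx| = |5 − -10| = 15 m
8–12 s: |Δx| = |-9 − 5| = 14 m
Total path = 37 m; average speed = 37/12 = 37/12 m/s.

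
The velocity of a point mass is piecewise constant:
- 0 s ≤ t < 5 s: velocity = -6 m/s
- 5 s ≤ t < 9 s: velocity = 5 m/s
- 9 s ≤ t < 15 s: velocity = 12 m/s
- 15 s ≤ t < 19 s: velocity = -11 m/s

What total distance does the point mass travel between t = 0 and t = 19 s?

166 m

Total distance travelled is ∫|v| dt — sum the magnitudes of each area piece.
0–5 s: |-6| × 5 = 30 m
5–9 s: |5| × 4 = 20 m
9–15 s: |12| × 6 = 72 m
15–19 s: |-11| × 4 = 44 m
Total distance = 166 m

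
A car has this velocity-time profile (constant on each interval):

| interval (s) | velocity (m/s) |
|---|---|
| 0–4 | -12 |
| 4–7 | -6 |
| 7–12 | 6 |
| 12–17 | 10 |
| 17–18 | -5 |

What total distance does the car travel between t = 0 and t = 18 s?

Distance (not displacement) is the total path length: add the absolute areas under v-t.
0–4 s: |-12| × 4 = 48 m
4–7 s: |-6| × 3 = 18 m
7–12 s: |6| × 5 = 30 m
12–17 s: |10| × 5 = 50 m
17–18 s: |-5| × 1 = 5 m
Total distance = 151 m

151 m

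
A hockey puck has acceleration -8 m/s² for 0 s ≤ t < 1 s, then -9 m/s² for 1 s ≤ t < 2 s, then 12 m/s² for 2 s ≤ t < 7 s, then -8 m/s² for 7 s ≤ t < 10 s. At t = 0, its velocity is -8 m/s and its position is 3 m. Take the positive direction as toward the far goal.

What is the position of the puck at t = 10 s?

64.5 m

On each constant-a segment, Δv = aΔt and Δx = v₀Δt + ½aΔt²; chain segment to segment.
0–1 s: v starts -8 m/s; Δx = -8·1 + ½·-8·1² = -12 m; v ends -16 m/s.
1–2 s: v starts -16 m/s; Δx = -16·1 + ½·-9·1² = -20.5 m; v ends -25 m/s.
2–7 s: v starts -25 m/s; Δx = -25·5 + ½·12·5² = 25 m; v ends 35 m/s.
7–10 s: v starts 35 m/s; Δx = 35·3 + ½·-8·3² = 69 m; v ends 11 m/s.
x(10) = 3 + Σ Δx = 64.5 m.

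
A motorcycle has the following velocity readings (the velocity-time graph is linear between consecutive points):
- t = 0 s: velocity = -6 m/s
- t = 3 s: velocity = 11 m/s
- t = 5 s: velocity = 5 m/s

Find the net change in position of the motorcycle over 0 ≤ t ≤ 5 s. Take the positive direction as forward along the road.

23.5 m

Displacement is the signed area under the v-t curve.
0–3 s: ½(-6 + 11)(3) = 7.5 m
3–5 s: ½(11 + 5)(2) = 16 m
Net displacement = 23.5 m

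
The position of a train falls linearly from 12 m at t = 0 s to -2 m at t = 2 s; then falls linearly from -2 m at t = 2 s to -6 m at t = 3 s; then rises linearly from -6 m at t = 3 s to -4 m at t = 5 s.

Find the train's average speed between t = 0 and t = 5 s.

4 m/s

Average speed = (total path length)/(elapsed time); on a piecewise-linear x-t graph the path length is Σ|Δx|.
0–2 s: |Δx| = |-2 − 12| = 14 m
2–3 s: |Δx| = |-6 − -2| = 4 m
3–5 s: |Δx| = |-4 − -6| = 2 m
Total path = 20 m; average speed = 20/5 = 4 m/s.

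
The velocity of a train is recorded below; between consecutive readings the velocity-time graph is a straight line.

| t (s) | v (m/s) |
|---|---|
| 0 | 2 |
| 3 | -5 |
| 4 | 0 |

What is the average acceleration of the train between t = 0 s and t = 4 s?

Average acceleration = Δv/Δt = (0 − 2)/(4 − 0) = -0.5 m/s².

-0.5 m/s²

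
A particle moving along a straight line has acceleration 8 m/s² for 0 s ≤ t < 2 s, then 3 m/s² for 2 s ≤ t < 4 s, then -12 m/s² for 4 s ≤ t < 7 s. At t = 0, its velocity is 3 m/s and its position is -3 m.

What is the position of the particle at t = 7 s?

84 m

On each constant-a segment, Δv = aΔt and Δx = v₀Δt + ½aΔt²; chain segment to segment.
0–2 s: v starts 3 m/s; Δx = 3·2 + ½·8·2² = 22 m; v ends 19 m/s.
2–4 s: v starts 19 m/s; Δx = 19·2 + ½·3·2² = 44 m; v ends 25 m/s.
4–7 s: v starts 25 m/s; Δx = 25·3 + ½·-12·3² = 21 m; v ends -11 m/s.
x(7) = -3 + Σ Δx = 84 m.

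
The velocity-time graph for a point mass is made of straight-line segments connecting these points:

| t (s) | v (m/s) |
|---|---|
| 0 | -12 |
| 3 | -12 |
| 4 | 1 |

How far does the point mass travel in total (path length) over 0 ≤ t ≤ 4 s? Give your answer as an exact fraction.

Distance (not displacement) is the total path length: add the absolute areas under v-t.
0–3 s: |-12| × 3 = 36 m
3–4 s: v = 0 at t = 51/13 s; triangle areas 72/13 + 1/26 = 145/26 m
Total distance = 1081/26 m

1081/26 m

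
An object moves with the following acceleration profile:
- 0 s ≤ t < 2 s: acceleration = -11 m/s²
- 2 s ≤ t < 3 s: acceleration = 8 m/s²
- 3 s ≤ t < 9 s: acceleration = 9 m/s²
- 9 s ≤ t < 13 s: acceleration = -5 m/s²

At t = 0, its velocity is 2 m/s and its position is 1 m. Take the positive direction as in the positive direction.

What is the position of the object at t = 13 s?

185 m

On each constant-a segment, Δv = aΔt and Δx = v₀Δt + ½aΔt²; chain segment to segment.
0–2 s: v starts 2 m/s; Δx = 2·2 + ½·-11·2² = -18 m; v ends -20 m/s.
2–3 s: v starts -20 m/s; Δx = -20·1 + ½·8·1² = -16 m; v ends -12 m/s.
3–9 s: v starts -12 m/s; Δx = -12·6 + ½·9·6² = 90 m; v ends 42 m/s.
9–13 s: v starts 42 m/s; Δx = 42·4 + ½·-5·4² = 128 m; v ends 22 m/s.
x(13) = 1 + Σ Δx = 185 m.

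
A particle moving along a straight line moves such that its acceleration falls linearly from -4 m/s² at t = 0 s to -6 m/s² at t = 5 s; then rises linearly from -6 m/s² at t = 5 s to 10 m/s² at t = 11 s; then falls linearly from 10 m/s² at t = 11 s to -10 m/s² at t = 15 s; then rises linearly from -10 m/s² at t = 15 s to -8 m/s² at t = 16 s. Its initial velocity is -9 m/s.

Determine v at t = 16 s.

Δv equals the area under the a-t graph; then v = v₀ + Δv.
0–5 s: ½(-4 + -6)(5) = -25 m/s
5–11 s: ½(-6 + 10)(6) = 12 m/s
11–15 s: ½(10 + -10)(4) = 0 m/s
15–16 s: ½(-10 + -8)(1) = -9 m/s
Δv = -22 m/s, so v(16) = -9 + (-22) = -31 m/s.

-31 m/s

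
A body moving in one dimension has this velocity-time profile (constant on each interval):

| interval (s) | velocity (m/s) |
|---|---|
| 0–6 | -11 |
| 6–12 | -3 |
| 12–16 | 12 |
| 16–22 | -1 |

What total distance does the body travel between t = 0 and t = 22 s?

138 m

Total distance travelled is ∫|v| dt — sum the magnitudes of each area piece.
0–6 s: |-11| × 6 = 66 m
6–12 s: |-3| × 6 = 18 m
12–16 s: |12| × 4 = 48 m
16–22 s: |-1| × 6 = 6 m
Total distance = 138 m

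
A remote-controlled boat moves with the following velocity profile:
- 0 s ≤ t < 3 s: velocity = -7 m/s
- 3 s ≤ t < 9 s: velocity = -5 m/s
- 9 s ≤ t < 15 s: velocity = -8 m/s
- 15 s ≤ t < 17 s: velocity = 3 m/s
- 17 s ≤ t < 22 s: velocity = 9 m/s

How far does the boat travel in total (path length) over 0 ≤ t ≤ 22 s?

150 m

Distance (not displacement) is the total path length: add the absolute areas under v-t.
0–3 s: |-7| × 3 = 21 m
3–9 s: |-5| × 6 = 30 m
9–15 s: |-8| × 6 = 48 m
15–17 s: |3| × 2 = 6 m
17–22 s: |9| × 5 = 45 m
Total distance = 150 m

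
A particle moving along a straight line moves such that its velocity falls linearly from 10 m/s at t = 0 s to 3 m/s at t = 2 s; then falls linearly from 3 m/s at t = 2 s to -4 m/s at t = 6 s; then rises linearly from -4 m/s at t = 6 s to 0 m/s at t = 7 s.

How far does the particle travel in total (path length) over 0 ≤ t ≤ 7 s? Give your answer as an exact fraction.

155/7 m

Distance (not displacement) is the total path length: add the absolute areas under v-t.
0–2 s: |½(10 + 3)(2)| = 13 m
2–6 s: v = 0 at t = 26/7 s; triangle areas 18/7 + 32/7 = 50/7 m
6–7 s: |½(-4 + 0)(1)| = 2 m
Total distance = 155/7 m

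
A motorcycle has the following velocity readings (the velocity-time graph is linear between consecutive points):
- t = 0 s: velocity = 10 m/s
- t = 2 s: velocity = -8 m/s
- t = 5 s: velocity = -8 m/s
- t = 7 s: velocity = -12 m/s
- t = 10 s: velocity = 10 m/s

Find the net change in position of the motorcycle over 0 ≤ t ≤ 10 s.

-45 m

Displacement is the signed area under the v-t curve.
0–2 s: ½(10 + -8)(2) = 2 m
2–5 s: -8 × 3 = -24 m
5–7 s: ½(-8 + -12)(2) = -20 m
7–10 s: ½(-12 + 10)(3) = -3 m
Net displacement = -45 m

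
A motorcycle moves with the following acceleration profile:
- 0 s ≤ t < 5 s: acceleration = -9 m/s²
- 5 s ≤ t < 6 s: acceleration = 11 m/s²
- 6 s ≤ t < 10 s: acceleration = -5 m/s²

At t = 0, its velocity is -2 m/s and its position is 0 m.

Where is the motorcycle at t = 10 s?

On each constant-a segment, Δv = aΔt and Δx = v₀Δt + ½aΔt²; chain segment to segment.
0–5 s: v starts -2 m/s; Δx = -2·5 + ½·-9·5² = -122.5 m; v ends -47 m/s.
5–6 s: v starts -47 m/s; Δx = -47·1 + ½·11·1² = -41.5 m; v ends -36 m/s.
6–10 s: v starts -36 m/s; Δx = -36·4 + ½·-5·4² = -184 m; v ends -56 m/s.
x(10) = 0 + Σ Δx = -348 m.

-348 m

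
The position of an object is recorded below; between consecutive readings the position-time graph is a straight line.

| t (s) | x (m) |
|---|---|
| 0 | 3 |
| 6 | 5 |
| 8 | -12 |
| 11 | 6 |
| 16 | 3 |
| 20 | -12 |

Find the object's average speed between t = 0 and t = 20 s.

Average speed = (total path length)/(elapsed time); on a piecewise-linear x-t graph the path length is Σ|Δx|.
0–6 s: |Δx| = |5 − 3| = 2 m
6–8 s: |Δx| = |-12 − 5| = 17 m
8–11 s: |Δx| = |6 − -12| = 18 m
11–16 s: |Δx| = |3 − 6| = 3 m
16–20 s: |Δx| = |-12 − 3| = 15 m
Total path = 55 m; average speed = 55/20 = 2.75 m/s.

2.75 m/s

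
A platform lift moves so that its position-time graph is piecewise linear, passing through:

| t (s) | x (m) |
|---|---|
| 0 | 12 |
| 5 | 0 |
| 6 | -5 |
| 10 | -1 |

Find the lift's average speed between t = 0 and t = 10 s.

Average speed = (total path length)/(elapsed time); on a piecewise-linear x-t graph the path length is Σ|Δx|.
0–5 s: |Δx| = |0 − 12| = 12 m
5–6 s: |Δx| = |-5 − 0| = 5 m
6–10 s: |Δx| = |-1 − -5| = 4 m
Total path = 21 m; average speed = 21/10 = 2.1 m/s.

2.1 m/s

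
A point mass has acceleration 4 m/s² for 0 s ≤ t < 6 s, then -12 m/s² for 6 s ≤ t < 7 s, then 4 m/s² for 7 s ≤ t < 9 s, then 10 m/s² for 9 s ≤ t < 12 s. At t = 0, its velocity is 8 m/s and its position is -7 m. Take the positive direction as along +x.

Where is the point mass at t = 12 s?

316 m

On each constant-a segment, Δv = aΔt and Δx = v₀Δt + ½aΔt²; chain segment to segment.
0–6 s: v starts 8 m/s; Δx = 8·6 + ½·4·6² = 120 m; v ends 32 m/s.
6–7 s: v starts 32 m/s; Δx = 32·1 + ½·-12·1² = 26 m; v ends 20 m/s.
7–9 s: v starts 20 m/s; Δx = 20·2 + ½·4·2² = 48 m; v ends 28 m/s.
9–12 s: v starts 28 m/s; Δx = 28·3 + ½·10·3² = 129 m; v ends 58 m/s.
x(12) = -7 + Σ Δx = 316 m.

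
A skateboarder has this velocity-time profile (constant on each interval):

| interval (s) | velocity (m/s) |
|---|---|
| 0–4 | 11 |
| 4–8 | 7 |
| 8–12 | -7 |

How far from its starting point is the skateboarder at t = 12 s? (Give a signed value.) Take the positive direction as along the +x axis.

44 m

Displacement is the signed area under the v-t curve.
0–4 s: 11 × 4 = 44 m
4–8 s: 7 × 4 = 28 m
8–12 s: -7 × 4 = -28 m
Net displacement = 44 m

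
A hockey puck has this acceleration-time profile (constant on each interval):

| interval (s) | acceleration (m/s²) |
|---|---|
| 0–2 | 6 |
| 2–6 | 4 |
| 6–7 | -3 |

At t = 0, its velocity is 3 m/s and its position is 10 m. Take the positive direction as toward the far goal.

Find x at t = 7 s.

149.5 m

On each constant-a segment, Δv = aΔt and Δx = v₀Δt + ½aΔt²; chain segment to segment.
0–2 s: v starts 3 m/s; Δx = 3·2 + ½·6·2² = 18 m; v ends 15 m/s.
2–6 s: v starts 15 m/s; Δx = 15·4 + ½·4·4² = 92 m; v ends 31 m/s.
6–7 s: v starts 31 m/s; Δx = 31·1 + ½·-3·1² = 29.5 m; v ends 28 m/s.
x(7) = 10 + Σ Δx = 149.5 m.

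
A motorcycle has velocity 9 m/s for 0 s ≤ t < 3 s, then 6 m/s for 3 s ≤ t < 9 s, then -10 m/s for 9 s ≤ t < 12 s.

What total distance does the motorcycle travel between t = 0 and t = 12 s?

93 m

Distance (not displacement) is the total path length: add the absolute areas under v-t.
0–3 s: |9| × 3 = 27 m
3–9 s: |6| × 6 = 36 m
9–12 s: |-10| × 3 = 30 m
Total distance = 93 m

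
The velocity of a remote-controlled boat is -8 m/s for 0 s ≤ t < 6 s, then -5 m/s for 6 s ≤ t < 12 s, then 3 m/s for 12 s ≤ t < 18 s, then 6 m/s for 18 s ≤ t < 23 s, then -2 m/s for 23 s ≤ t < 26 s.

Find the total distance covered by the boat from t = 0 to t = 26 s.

Distance (not displacement) is the total path length: add the absolute areas under v-t.
0–6 s: |-8| × 6 = 48 m
6–12 s: |-5| × 6 = 30 m
12–18 s: |3| × 6 = 18 m
18–23 s: |6| × 5 = 30 m
23–26 s: |-2| × 3 = 6 m
Total distance = 132 m

132 m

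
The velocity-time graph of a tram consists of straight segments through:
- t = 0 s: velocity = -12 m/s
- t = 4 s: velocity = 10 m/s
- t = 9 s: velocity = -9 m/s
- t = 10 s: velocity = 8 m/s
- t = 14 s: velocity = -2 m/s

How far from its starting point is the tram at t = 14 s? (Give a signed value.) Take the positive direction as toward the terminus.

10 m

Net displacement equals the area under the velocity-time graph (areas below the axis count negative).
0–4 s: ½(-12 + 10)(4) = -4 m
4–9 s: ½(10 + -9)(5) = 2.5 m
9–10 s: ½(-9 + 8)(1) = -0.5 m
10–14 s: ½(8 + -2)(4) = 12 m
Net displacement = 10 m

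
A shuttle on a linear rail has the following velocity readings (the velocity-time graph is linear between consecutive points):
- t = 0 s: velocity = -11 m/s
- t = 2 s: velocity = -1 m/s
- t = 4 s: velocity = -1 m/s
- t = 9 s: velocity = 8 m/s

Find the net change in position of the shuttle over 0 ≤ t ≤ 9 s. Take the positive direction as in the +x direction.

3.5 m

Net displacement equals the area under the velocity-time graph (areas below the axis count negative).
0–2 s: ½(-11 + -1)(2) = -12 m
2–4 s: -1 × 2 = -2 m
4–9 s: ½(-1 + 8)(5) = 17.5 m
Net displacement = 3.5 m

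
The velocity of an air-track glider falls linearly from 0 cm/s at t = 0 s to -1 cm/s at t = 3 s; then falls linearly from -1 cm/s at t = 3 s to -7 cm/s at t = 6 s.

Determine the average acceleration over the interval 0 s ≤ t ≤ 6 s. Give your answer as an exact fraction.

-7/6 cm/s²

Average acceleration = Δv/Δt = (-7 − 0)/(6 − 0) = -7/6 cm/s².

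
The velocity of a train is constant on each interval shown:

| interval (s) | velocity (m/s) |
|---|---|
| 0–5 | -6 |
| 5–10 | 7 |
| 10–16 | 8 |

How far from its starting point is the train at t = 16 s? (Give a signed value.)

53 m

Displacement is the signed area under the v-t curve.
0–5 s: -6 × 5 = -30 m
5–10 s: 7 × 5 = 35 m
10–16 s: 8 × 6 = 48 m
Net displacement = 53 m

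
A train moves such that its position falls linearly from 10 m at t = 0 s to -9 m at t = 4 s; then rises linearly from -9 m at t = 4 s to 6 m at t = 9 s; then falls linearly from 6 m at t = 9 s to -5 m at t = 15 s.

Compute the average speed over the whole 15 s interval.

3 m/s

Average speed = (total path length)/(elapsed time); on a piecewise-linear x-t graph the path length is Σ|Δx|.
0–4 s: |Δx| = |-9 − 10| = 19 m
4–9 s: |Δx| = |6 − -9| = 15 m
9–15 s: |Δx| = |-5 − 6| = 11 m
Total path = 45 m; average speed = 45/15 = 3 m/s.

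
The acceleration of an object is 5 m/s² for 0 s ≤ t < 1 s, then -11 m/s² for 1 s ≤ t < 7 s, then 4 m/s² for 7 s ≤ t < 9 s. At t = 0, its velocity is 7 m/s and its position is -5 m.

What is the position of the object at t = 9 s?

On each constant-a segment, Δv = aΔt and Δx = v₀Δt + ½aΔt²; chain segment to segment.
0–1 s: v starts 7 m/s; Δx = 7·1 + ½·5·1² = 9.5 m; v ends 12 m/s.
1–7 s: v starts 12 m/s; Δx = 12·6 + ½·-11·6² = -126 m; v ends -54 m/s.
7–9 s: v starts -54 m/s; Δx = -54·2 + ½·4·2² = -100 m; v ends -46 m/s.
x(9) = -5 + Σ Δx = -221.5 m.

-221.5 m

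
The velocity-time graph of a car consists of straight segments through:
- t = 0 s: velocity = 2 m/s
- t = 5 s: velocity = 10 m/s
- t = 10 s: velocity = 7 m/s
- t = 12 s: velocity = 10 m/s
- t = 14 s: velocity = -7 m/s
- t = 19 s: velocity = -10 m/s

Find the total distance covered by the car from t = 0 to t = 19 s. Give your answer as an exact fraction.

Total distance travelled is ∫|v| dt — sum the magnitudes of each area piece.
0–5 s: |½(2 + 10)(5)| = 30 m
5–10 s: |½(10 + 7)(5)| = 42.5 m
10–12 s: |½(7 + 10)(2)| = 17 m
12–14 s: v = 0 at t = 224/17 s; triangle areas 100/17 + 49/17 = 149/17 m
14–19 s: |½(-7 + -10)(5)| = 42.5 m
Total distance = 2393/17 m

2393/17 m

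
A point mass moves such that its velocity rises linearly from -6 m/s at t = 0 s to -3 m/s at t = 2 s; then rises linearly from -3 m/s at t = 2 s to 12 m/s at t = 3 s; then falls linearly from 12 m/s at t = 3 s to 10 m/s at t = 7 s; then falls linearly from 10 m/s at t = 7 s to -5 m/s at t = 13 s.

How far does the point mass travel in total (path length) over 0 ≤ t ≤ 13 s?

83.1 m

Distance (not displacement) is the total path length: add the absolute areas under v-t.
0–2 s: |½(-6 + -3)(2)| = 9 m
2–3 s: v = 0 at t = 2.2 s; triangle areas 0.3 + 4.8 = 5.1 m
3–7 s: |½(12 + 10)(4)| = 44 m
7–13 s: v = 0 at t = 11 s; triangle areas 20 + 5 = 25 m
Total distance = 83.1 m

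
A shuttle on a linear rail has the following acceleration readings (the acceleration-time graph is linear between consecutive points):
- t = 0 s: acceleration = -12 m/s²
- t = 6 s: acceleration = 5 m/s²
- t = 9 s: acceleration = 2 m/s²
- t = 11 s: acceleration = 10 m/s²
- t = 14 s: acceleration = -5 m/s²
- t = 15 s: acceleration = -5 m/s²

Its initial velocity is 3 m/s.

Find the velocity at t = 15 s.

7 m/s

Δv equals the area under the a-t graph; then v = v₀ + Δv.
0–6 s: ½(-12 + 5)(6) = -21 m/s
6–9 s: ½(5 + 2)(3) = 10.5 m/s
9–11 s: ½(2 + 10)(2) = 12 m/s
11–14 s: ½(10 + -5)(3) = 7.5 m/s
14–15 s: -5 × 1 = -5 m/s
Δv = 4 m/s, so v(15) = 3 + (4) = 7 m/s.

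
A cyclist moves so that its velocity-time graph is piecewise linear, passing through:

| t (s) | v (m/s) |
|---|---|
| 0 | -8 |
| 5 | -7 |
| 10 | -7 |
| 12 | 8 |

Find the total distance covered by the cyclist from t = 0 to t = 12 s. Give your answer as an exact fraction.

2401/30 m

Distance (not displacement) is the total path length: add the absolute areas under v-t.
0–5 s: |½(-8 + -7)(5)| = 37.5 m
5–10 s: |-7| × 5 = 35 m
10–12 s: v = 0 at t = 164/15 s; triangle areas 49/15 + 64/15 = 113/15 m
Total distance = 2401/30 m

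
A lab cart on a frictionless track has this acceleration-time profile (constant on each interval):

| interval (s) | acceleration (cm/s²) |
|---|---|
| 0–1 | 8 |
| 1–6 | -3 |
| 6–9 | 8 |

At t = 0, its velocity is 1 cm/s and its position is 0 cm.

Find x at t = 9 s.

30.5 cm

On each constant-a segment, Δv = aΔt and Δx = v₀Δt + ½aΔt²; chain segment to segment.
0–1 s: v starts 1 cm/s; Δx = 1·1 + ½·8·1² = 5 cm; v ends 9 cm/s.
1–6 s: v starts 9 cm/s; Δx = 9·5 + ½·-3·5² = 7.5 cm; v ends -6 cm/s.
6–9 s: v starts -6 cm/s; Δx = -6·3 + ½·8·3² = 18 cm; v ends 18 cm/s.
x(9) = 0 + Σ Δx = 30.5 cm.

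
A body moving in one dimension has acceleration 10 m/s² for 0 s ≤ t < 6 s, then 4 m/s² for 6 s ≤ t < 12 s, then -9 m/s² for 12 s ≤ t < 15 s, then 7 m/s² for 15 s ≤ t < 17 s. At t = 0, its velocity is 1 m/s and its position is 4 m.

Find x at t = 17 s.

972.5 m

On each constant-a segment, Δv = aΔt and Δx = v₀Δt + ½aΔt²; chain segment to segment.
0–6 s: v starts 1 m/s; Δx = 1·6 + ½·10·6² = 186 m; v ends 61 m/s.
6–12 s: v starts 61 m/s; Δx = 61·6 + ½·4·6² = 438 m; v ends 85 m/s.
12–15 s: v starts 85 m/s; Δx = 85·3 + ½·-9·3² = 214.5 m; v ends 58 m/s.
15–17 s: v starts 58 m/s; Δx = 58·2 + ½·7·2² = 130 m; v ends 72 m/s.
x(17) = 4 + Σ Δx = 972.5 m.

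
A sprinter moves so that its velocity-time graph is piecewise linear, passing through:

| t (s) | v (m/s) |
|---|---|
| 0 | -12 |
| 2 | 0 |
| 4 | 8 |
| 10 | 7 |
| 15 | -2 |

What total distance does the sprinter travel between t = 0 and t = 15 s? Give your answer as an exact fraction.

1435/18 m

Total distance travelled is ∫|v| dt — sum the magnitudes of each area piece.
0–2 s: |½(-12 + 0)(2)| = 12 m
2–4 s: |½(0 + 8)(2)| = 8 m
4–10 s: |½(8 + 7)(6)| = 45 m
10–15 s: v = 0 at t = 125/9 s; triangle areas 245/18 + 10/9 = 265/18 m
Total distance = 1435/18 m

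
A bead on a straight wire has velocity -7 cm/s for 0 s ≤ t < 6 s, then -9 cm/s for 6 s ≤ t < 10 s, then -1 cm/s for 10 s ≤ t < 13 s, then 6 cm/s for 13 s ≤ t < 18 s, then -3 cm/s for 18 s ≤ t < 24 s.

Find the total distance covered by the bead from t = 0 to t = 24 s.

Distance (not displacement) is the total path length: add the absolute areas under v-t.
0–6 s: |-7| × 6 = 42 cm
6–10 s: |-9| × 4 = 36 cm
10–13 s: |-1| × 3 = 3 cm
13–18 s: |6| × 5 = 30 cm
18–24 s: |-3| × 6 = 18 cm
Total distance = 129 cm

129 cm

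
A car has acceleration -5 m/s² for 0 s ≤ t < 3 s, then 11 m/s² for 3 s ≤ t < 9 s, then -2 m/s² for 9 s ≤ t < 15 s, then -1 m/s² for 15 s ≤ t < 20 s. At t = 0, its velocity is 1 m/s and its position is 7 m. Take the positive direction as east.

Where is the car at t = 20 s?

On each constant-a segment, Δv = aΔt and Δx = v₀Δt + ½aΔt²; chain segment to segment.
0–3 s: v starts 1 m/s; Δx = 1·3 + ½·-5·3² = -19.5 m; v ends -14 m/s.
3–9 s: v starts -14 m/s; Δx = -14·6 + ½·11·6² = 114 m; v ends 52 m/s.
9–15 s: v starts 52 m/s; Δx = 52·6 + ½·-2·6² = 276 m; v ends 40 m/s.
15–20 s: v starts 40 m/s; Δx = 40·5 + ½·-1·5² = 187.5 m; v ends 35 m/s.
x(20) = 7 + Σ Δx = 565 m.

565 m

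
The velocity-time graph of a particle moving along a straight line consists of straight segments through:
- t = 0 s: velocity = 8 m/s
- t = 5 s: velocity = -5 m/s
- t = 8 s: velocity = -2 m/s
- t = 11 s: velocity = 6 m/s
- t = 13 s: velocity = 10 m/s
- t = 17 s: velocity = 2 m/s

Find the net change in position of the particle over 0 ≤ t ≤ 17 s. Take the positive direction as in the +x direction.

43 m

Displacement is the signed area under the v-t curve.
0–5 s: ½(8 + -5)(5) = 7.5 m
5–8 s: ½(-5 + -2)(3) = -10.5 m
8–11 s: ½(-2 + 6)(3) = 6 m
11–13 s: ½(6 + 10)(2) = 16 m
13–17 s: ½(10 + 2)(4) = 24 m
Net displacement = 43 m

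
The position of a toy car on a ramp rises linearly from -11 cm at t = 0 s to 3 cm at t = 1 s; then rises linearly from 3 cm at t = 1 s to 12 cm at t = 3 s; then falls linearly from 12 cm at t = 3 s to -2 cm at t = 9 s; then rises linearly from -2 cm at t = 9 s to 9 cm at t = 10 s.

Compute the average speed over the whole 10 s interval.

4.8 cm/s

Average speed = (total path length)/(elapsed time); on a piecewise-linear x-t graph the path length is Σ|Δx|.
0–1 s: |Δx| = |3 − -11| = 14 cm
1–3 s: |Δx| = |12 − 3| = 9 cm
3–9 s: |Δx| = |-2 − 12| = 14 cm
9–10 s: |Δx| = |9 − -2| = 11 cm
Total path = 48 cm; average speed = 48/10 = 4.8 cm/s.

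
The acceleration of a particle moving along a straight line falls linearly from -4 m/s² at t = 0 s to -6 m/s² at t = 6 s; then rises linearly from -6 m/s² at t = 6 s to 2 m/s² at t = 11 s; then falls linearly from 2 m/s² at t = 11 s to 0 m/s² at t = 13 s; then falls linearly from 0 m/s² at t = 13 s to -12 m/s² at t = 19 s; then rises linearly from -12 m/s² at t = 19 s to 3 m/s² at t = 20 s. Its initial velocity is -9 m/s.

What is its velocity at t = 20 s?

-87.5 m/s

Δv equals the area under the a-t graph; then v = v₀ + Δv.
0–6 s: ½(-4 + -6)(6) = -30 m/s
6–11 s: ½(-6 + 2)(5) = -10 m/s
11–13 s: ½(2 + 0)(2) = 2 m/s
13–19 s: ½(0 + -12)(6) = -36 m/s
19–20 s: ½(-12 + 3)(1) = -4.5 m/s
Δv = -78.5 m/s, so v(20) = -9 + (-78.5) = -87.5 m/s.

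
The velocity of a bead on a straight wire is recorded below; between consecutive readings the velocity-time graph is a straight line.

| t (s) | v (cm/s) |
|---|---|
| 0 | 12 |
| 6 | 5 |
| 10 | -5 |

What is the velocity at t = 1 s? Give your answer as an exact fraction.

On 0–6 s the graph is linear from 12 to 5 cm/s: v(1) = 12 + (5 − 12)·(1 − 0)/(6 − 0) = 65/6 cm/s.

65/6 cm/s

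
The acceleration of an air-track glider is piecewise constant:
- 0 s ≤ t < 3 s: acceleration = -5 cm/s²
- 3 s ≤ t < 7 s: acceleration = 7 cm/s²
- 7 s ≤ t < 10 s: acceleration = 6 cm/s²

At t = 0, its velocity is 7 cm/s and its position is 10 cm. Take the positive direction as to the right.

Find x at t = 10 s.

119.5 cm

On each constant-a segment, Δv = aΔt and Δx = v₀Δt + ½aΔt²; chain segment to segment.
0–3 s: v starts 7 cm/s; Δx = 7·3 + ½·-5·3² = -1.5 cm; v ends -8 cm/s.
3–7 s: v starts -8 cm/s; Δx = -8·4 + ½·7·4² = 24 cm; v ends 20 cm/s.
7–10 s: v starts 20 cm/s; Δx = 20·3 + ½·6·3² = 87 cm; v ends 38 cm/s.
x(10) = 10 + Σ Δx = 119.5 cm.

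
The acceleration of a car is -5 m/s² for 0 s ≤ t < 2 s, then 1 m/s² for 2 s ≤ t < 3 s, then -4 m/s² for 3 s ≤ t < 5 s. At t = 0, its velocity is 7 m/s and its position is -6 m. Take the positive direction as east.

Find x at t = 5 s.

-16.5 m

On each constant-a segment, Δv = aΔt and Δx = v₀Δt + ½aΔt²; chain segment to segment.
0–2 s: v starts 7 m/s; Δx = 7·2 + ½·-5·2² = 4 m; v ends -3 m/s.
2–3 s: v starts -3 m/s; Δx = -3·1 + ½·1·1² = -2.5 m; v ends -2 m/s.
3–5 s: v starts -2 m/s; Δx = -2·2 + ½·-4·2² = -12 m; v ends -10 m/s.
x(5) = -6 + Σ Δx = -16.5 m.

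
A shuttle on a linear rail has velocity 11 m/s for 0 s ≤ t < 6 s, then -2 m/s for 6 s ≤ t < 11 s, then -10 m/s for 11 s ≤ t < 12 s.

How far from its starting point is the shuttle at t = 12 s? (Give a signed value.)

Displacement is the signed area under the v-t curve.
0–6 s: 11 × 6 = 66 m
6–11 s: -2 × 5 = -10 m
11–12 s: -10 × 1 = -10 m
Net displacement = 46 m

46 m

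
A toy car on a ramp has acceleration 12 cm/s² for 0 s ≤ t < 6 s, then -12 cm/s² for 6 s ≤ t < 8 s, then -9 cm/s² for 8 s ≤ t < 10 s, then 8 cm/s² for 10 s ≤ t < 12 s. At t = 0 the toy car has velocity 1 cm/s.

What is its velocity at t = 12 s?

Δv equals the area under the a-t graph; then v = v₀ + Δv.
0–6 s: 12 × 6 = 72 cm/s
6–8 s: -12 × 2 = -24 cm/s
8–10 s: -9 × 2 = -18 cm/s
10–12 s: 8 × 2 = 16 cm/s
Δv = 46 cm/s, so v(12) = 1 + (46) = 47 cm/s.

47 cm/s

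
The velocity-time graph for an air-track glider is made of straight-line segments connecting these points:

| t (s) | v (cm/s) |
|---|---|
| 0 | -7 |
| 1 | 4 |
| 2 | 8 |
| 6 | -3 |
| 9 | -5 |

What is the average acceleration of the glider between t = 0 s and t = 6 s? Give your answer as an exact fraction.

2/3 cm/s²

Average acceleration = Δv/Δt = (-3 − -7)/(6 − 0) = 2/3 cm/s².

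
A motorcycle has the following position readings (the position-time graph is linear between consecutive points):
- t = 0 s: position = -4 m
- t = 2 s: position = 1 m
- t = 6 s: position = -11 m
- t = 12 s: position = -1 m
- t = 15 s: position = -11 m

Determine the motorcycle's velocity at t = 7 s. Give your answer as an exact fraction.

5/3 m/s

Velocity is the slope of the x-t graph on 6–12 s: (-1 − -11)/(12 − 6) = 5/3 m/s.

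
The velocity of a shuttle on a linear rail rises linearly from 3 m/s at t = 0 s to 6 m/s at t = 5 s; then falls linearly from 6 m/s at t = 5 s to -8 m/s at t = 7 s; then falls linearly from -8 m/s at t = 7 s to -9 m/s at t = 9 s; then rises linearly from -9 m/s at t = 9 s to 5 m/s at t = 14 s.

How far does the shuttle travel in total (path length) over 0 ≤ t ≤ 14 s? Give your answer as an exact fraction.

459/7 m

Total distance travelled is ∫|v| dt — sum the magnitudes of each area piece.
0–5 s: |½(3 + 6)(5)| = 22.5 m
5–7 s: v = 0 at t = 41/7 s; triangle areas 18/7 + 32/7 = 50/7 m
7–9 s: |½(-8 + -9)(2)| = 17 m
9–14 s: v = 0 at t = 171/14 s; triangle areas 405/28 + 125/28 = 265/14 m
Total distance = 459/7 m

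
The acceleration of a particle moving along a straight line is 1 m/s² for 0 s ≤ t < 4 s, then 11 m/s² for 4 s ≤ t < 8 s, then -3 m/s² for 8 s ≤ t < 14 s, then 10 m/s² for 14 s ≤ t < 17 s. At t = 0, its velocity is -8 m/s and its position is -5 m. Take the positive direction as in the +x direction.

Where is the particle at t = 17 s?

340 m

On each constant-a segment, Δv = aΔt and Δx = v₀Δt + ½aΔt²; chain segment to segment.
0–4 s: v starts -8 m/s; Δx = -8·4 + ½·1·4² = -24 m; v ends -4 m/s.
4–8 s: v starts -4 m/s; Δx = -4·4 + ½·11·4² = 72 m; v ends 40 m/s.
8–14 s: v starts 40 m/s; Δx = 40·6 + ½·-3·6² = 186 m; v ends 22 m/s.
14–17 s: v starts 22 m/s; Δx = 22·3 + ½·10·3² = 111 m; v ends 52 m/s.
x(17) = -5 + Σ Δx = 340 m.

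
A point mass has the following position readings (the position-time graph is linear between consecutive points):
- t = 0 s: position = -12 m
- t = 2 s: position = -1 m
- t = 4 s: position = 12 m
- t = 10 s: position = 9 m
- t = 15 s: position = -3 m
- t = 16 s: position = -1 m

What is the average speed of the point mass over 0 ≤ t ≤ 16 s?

Average speed = (total path length)/(elapsed time); on a piecewise-linear x-t graph the path length is Σ|Δx|.
0–2 s: |Δx| = |-1 − -12| = 11 m
2–4 s: |Δx| = |12 − -1| = 13 m
4–10 s: |Δx| = |9 − 12| = 3 m
10–15 s: |Δx| = |-3 − 9| = 12 m
15–16 s: |Δx| = |-1 − -3| = 2 m
Total path = 41 m; average speed = 41/16 = 2.5625 m/s.

2.5625 m/s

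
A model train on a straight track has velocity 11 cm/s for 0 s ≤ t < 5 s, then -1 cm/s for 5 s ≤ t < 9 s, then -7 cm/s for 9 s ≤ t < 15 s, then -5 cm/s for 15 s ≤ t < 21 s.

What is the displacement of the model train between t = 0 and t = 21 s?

-21 cm

Net displacement equals the area under the velocity-time graph (areas below the axis count negative).
0–5 s: 11 × 5 = 55 cm
5–9 s: -1 × 4 = -4 cm
9–15 s: -7 × 6 = -42 cm
15–21 s: -5 × 6 = -30 cm
Net displacement = -21 cm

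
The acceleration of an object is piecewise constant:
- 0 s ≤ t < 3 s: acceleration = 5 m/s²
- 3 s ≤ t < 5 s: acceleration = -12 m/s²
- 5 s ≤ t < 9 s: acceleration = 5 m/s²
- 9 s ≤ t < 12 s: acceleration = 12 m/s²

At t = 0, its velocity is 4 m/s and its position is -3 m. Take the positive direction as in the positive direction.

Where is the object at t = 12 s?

164.5 m

On each constant-a segment, Δv = aΔt and Δx = v₀Δt + ½aΔt²; chain segment to segment.
0–3 s: v starts 4 m/s; Δx = 4·3 + ½·5·3² = 34.5 m; v ends 19 m/s.
3–5 s: v starts 19 m/s; Δx = 19·2 + ½·-12·2² = 14 m; v ends -5 m/s.
5–9 s: v starts -5 m/s; Δx = -5·4 + ½·5·4² = 20 m; v ends 15 m/s.
9–12 s: v starts 15 m/s; Δx = 15·3 + ½·12·3² = 99 m; v ends 51 m/s.
x(12) = -3 + Σ Δx = 164.5 m.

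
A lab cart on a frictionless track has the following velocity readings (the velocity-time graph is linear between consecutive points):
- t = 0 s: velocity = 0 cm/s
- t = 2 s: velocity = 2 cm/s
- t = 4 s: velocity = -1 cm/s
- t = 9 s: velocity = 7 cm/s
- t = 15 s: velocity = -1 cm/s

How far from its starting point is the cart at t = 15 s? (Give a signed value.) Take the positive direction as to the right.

36 cm

Net displacement equals the area under the velocity-time graph (areas below the axis count negative).
0–2 s: ½(0 + 2)(2) = 2 cm
2–4 s: ½(2 + -1)(2) = 1 cm
4–9 s: ½(-1 + 7)(5) = 15 cm
9–15 s: ½(7 + -1)(6) = 18 cm
Net displacement = 36 cm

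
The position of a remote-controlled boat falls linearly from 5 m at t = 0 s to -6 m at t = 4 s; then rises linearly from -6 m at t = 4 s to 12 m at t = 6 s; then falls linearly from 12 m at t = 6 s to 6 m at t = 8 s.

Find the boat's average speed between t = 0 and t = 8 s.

4.375 m/s

Average speed = (total path length)/(elapsed time); on a piecewise-linear x-t graph the path length is Σ|Δx|.
0–4 s: |Δx| = |-6 − 5| = 11 m
4–6 s: |Δx| = |12 − -6| = 18 m
6–8 s: |Δx| = |6 − 12| = 6 m
Total path = 35 m; average speed = 35/8 = 4.375 m/s.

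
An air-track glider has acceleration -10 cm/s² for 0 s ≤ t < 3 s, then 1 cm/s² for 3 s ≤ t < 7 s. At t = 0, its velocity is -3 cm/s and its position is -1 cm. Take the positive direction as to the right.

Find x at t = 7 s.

On each constant-a segment, Δv = aΔt and Δx = v₀Δt + ½aΔt²; chain segment to segment.
0–3 s: v starts -3 cm/s; Δx = -3·3 + ½·-10·3² = -54 cm; v ends -33 cm/s.
3–7 s: v starts -33 cm/s; Δx = -33·4 + ½·1·4² = -124 cm; v ends -29 cm/s.
x(7) = -1 + Σ Δx = -179 cm.

-179 cm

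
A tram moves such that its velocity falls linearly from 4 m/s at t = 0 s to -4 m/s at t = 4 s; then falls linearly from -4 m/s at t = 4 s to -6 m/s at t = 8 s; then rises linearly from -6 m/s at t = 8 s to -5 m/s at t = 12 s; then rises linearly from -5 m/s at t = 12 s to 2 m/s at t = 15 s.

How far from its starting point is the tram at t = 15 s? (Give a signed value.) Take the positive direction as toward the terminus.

Displacement is the signed area under the v-t curve.
0–4 s: ½(4 + -4)(4) = 0 m
4–8 s: ½(-4 + -6)(4) = -20 m
8–12 s: ½(-6 + -5)(4) = -22 m
12–15 s: ½(-5 + 2)(3) = -4.5 m
Net displacement = -46.5 m

-46.5 m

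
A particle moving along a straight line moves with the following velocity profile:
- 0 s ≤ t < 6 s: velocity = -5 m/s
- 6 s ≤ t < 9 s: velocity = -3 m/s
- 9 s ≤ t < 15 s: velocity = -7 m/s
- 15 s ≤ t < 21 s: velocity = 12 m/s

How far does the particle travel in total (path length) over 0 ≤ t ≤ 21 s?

Total distance travelled is ∫|v| dt — sum the magnitudes of each area piece.
0–6 s: |-5| × 6 = 30 m
6–9 s: |-3| × 3 = 9 m
9–15 s: |-7| × 6 = 42 m
15–21 s: |12| × 6 = 72 m
Total distance = 153 m

153 m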